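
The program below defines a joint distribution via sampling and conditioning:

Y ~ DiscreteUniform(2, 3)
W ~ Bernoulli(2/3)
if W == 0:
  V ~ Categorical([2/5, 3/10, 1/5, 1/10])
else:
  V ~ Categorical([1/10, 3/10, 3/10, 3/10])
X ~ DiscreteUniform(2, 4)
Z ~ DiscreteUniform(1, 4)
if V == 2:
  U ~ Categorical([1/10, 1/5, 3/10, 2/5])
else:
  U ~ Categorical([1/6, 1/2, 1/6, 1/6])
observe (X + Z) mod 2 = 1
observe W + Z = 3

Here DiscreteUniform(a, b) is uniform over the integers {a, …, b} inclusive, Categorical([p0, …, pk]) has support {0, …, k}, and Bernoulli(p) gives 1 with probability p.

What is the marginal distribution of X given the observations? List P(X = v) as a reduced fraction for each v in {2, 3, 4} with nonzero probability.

Enumerate traces; 96 have nonzero weight after conditioning:
  (Y=2, W=0, V=0, X=2, Z=3, U=0) weight 1/1080
  (Y=2, W=0, V=0, X=2, Z=3, U=1) weight 1/360
  (Y=2, W=0, V=0, X=2, Z=3, U=2) weight 1/1080
  (Y=2, W=0, V=0, X=2, Z=3, U=3) weight 1/1080
  (Y=2, W=0, V=0, X=4, Z=3, U=0) weight 1/1080
  (Y=2, W=0, V=0, X=4, Z=3, U=1) weight 1/360
  (Y=2, W=0, V=0, X=4, Z=3, U=2) weight 1/1080
  (Y=2, W=0, V=0, X=4, Z=3, U=3) weight 1/1080
  (Y=2, W=1, V=0, X=3, Z=2, U=0) weight 1/2160
  … 87 more
Group by X:
  weight(X=2) = 1/36
  weight(X=3) = 1/18
  weight(X=4) = 1/36
Total weight = 1/36 + 1/18 + 1/36 = 1/9
P(X=2 | obs) = 1/36 / 1/9 = 1/4
P(X=3 | obs) = 1/18 / 1/9 = 1/2
P(X=4 | obs) = 1/36 / 1/9 = 1/4

P(X=2) = 1/4, P(X=3) = 1/2, P(X=4) = 1/4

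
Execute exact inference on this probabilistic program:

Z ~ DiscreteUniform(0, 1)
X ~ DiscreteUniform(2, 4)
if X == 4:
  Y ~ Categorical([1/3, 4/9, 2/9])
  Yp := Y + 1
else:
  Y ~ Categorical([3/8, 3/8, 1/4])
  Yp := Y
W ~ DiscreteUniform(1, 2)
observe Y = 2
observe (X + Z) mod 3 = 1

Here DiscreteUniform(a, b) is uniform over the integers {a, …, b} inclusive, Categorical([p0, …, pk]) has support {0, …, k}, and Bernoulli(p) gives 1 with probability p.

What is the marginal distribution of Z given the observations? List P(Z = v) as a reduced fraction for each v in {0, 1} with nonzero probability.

Enumerate traces; 4 have nonzero weight after conditioning:
  (Z=0, X=4, Y=2, W=1) weight 1/54
  (Z=0, X=4, Y=2, W=2) weight 1/54
  (Z=1, X=3, Y=2, W=1) weight 1/48
  (Z=1, X=3, Y=2, W=2) weight 1/48
Group by Z:
  weight(Z=0) = 1/27
  weight(Z=1) = 1/24
Total weight = 1/27 + 1/24 = 17/216
P(Z=0 | obs) = 1/27 / 17/216 = 8/17
P(Z=1 | obs) = 1/24 / 17/216 = 9/17

P(Z=0) = 8/17, P(Z=1) = 9/17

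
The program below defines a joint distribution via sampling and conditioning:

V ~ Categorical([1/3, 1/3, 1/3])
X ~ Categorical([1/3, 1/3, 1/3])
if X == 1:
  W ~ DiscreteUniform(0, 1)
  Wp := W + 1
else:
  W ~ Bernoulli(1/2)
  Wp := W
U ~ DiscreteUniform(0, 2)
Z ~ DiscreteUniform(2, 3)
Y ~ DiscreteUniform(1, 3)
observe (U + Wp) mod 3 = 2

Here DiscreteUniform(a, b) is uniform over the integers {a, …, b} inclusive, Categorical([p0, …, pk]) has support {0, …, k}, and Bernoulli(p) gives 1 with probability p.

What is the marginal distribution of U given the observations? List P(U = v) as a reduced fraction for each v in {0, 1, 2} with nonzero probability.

Enumerate traces; 108 have nonzero weight after conditioning:
  (V=0, X=0, W=0, U=2, Z=2, Y=1) weight 1/324
  (V=0, X=0, W=0, U=2, Z=2, Y=2) weight 1/324
  (V=0, X=0, W=0, U=2, Z=2, Y=3) weight 1/324
  (V=0, X=0, W=0, U=2, Z=3, Y=1) weight 1/324
  (V=0, X=0, W=0, U=2, Z=3, Y=2) weight 1/324
  (V=0, X=0, W=0, U=2, Z=3, Y=3) weight 1/324
  (V=0, X=0, W=1, U=1, Z=2, Y=1) weight 1/324
  (V=0, X=0, W=1, U=1, Z=2, Y=2) weight 1/324
  (V=0, X=1, W=1, U=0, Z=2, Y=1) weight 1/324
  … 99 more
Group by U:
  weight(U=0) = 1/18
  weight(U=1) = 1/6
  weight(U=2) = 1/9
Total weight = 1/18 + 1/6 + 1/9 = 1/3
P(U=0 | obs) = 1/18 / 1/3 = 1/6
P(U=1 | obs) = 1/6 / 1/3 = 1/2
P(U=2 | obs) = 1/9 / 1/3 = 1/3

P(U=0) = 1/6, P(U=1) = 1/2, P(U=2) = 1/3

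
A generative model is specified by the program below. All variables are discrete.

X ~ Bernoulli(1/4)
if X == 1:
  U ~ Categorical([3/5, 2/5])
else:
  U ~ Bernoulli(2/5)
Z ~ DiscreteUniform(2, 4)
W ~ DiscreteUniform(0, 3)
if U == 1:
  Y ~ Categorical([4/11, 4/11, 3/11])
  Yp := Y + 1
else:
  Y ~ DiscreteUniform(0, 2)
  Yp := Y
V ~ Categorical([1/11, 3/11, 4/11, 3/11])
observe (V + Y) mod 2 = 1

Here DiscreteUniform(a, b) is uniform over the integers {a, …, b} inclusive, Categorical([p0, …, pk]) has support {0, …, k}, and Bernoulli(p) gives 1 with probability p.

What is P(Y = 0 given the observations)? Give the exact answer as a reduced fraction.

Enumerate traces; 288 have nonzero weight after conditioning:
  (X=0, U=0, Z=2, W=0, Y=0, V=1) weight 3/880
  (X=0, U=0, Z=2, W=0, Y=0, V=3) weight 3/880
  (X=0, U=0, Z=2, W=0, Y=1, V=0) weight 1/880
  (X=0, U=0, Z=2, W=0, Y=1, V=2) weight 1/220
  (X=0, U=0, Z=2, W=0, Y=2, V=1) weight 3/880
  (X=0, U=0, Z=2, W=0, Y=2, V=3) weight 3/880
  (X=0, U=0, Z=2, W=1, Y=0, V=1) weight 3/880
  (X=0, U=0, Z=2, W=1, Y=0, V=3) weight 3/880
  … 280 more
Group by Y:
  weight(Y=0) = 114/605
  weight(Y=1) = 19/121
  weight(Y=2) = 102/605
Total weight = 114/605 + 19/121 + 102/605 = 311/605
P(Y=0 | obs) = 114/605 / 311/605 = 114/311
P(Y=1 | obs) = 19/121 / 311/605 = 95/311
P(Y=2 | obs) = 102/605 / 311/605 = 102/311

P(Y = 0 | obs) = 114/311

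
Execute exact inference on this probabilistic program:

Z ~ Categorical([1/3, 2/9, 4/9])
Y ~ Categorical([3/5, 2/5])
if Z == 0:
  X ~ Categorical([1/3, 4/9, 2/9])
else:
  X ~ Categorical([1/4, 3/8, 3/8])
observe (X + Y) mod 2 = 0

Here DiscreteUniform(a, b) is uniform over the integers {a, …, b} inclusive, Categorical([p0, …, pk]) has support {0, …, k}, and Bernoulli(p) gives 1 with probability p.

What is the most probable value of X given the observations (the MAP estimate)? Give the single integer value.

Enumerate traces; 9 have nonzero weight after conditioning:
  (Z=0, Y=0, X=0) weight 1/15
  (Z=0, Y=0, X=2) weight 2/45
  (Z=0, Y=1, X=1) weight 8/135
  (Z=1, Y=0, X=0) weight 1/30
  (Z=1, Y=0, X=2) weight 1/20
  (Z=1, Y=1, X=1) weight 1/30
  (Z=2, Y=0, X=0) weight 1/15
  (Z=2, Y=0, X=2) weight 1/10
  … 1 more
Group by X:
  weight(X=0) = 1/6
  weight(X=1) = 43/270
  weight(X=2) = 7/36
Total weight = 1/6 + 43/270 + 7/36 = 281/540
P(X=0 | obs) = 1/6 / 281/540 = 90/281
P(X=1 | obs) = 43/270 / 281/540 = 86/281
P(X=2 | obs) = 7/36 / 281/540 = 105/281
argmax = 2

argmax_v P(X = v | obs) = 2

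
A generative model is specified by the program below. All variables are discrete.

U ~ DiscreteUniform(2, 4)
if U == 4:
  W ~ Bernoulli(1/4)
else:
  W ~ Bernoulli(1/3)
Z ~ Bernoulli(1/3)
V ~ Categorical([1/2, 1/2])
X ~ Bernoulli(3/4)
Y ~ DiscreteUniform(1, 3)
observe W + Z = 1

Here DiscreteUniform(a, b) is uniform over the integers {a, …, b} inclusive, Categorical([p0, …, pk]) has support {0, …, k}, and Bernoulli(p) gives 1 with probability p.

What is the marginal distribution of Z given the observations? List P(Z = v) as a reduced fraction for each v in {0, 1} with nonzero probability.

P(Z=0) = 22/47, P(Z=1) = 25/47

Enumerate traces; 72 have nonzero weight after conditioning:
  (U=2, W=0, Z=1, V=0, X=0, Y=1) weight 1/324
  (U=2, W=0, Z=1, V=0, X=0, Y=2) weight 1/324
  (U=2, W=0, Z=1, V=0, X=0, Y=3) weight 1/324
  (U=2, W=0, Z=1, V=0, X=1, Y=1) weight 1/108
  (U=2, W=0, Z=1, V=0, X=1, Y=2) weight 1/108
  (U=2, W=0, Z=1, V=0, X=1, Y=3) weight 1/108
  (U=2, W=0, Z=1, V=1, X=0, Y=1) weight 1/324
  (U=2, W=0, Z=1, V=1, X=0, Y=2) weight 1/324
  (U=2, W=1, Z=0, V=0, X=0, Y=1) weight 1/324
  … 63 more
Group by Z:
  weight(Z=0) = 11/54
  weight(Z=1) = 25/108
Total weight = 11/54 + 25/108 = 47/108
P(Z=0 | obs) = 11/54 / 47/108 = 22/47
P(Z=1 | obs) = 25/108 / 47/108 = 25/47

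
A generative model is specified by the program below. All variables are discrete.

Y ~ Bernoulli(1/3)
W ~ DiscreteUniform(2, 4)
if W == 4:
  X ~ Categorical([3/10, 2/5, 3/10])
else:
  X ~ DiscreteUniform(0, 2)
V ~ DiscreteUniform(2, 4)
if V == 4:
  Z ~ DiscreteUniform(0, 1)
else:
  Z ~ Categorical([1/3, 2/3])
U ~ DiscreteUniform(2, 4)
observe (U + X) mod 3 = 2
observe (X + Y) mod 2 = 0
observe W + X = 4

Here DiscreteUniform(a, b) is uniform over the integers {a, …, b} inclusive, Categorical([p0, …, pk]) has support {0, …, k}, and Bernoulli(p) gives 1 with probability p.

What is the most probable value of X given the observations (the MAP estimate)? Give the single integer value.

argmax_v P(X = v | obs) = 2

Enumerate traces; 18 have nonzero weight after conditioning:
  (Y=0, W=2, X=2, V=2, Z=0, U=3) weight 2/729
  (Y=0, W=2, X=2, V=2, Z=1, U=3) weight 4/729
  (Y=0, W=2, X=2, V=3, Z=0, U=3) weight 2/729
  (Y=0, W=2, X=2, V=3, Z=1, U=3) weight 4/729
  (Y=0, W=2, X=2, V=4, Z=0, U=3) weight 1/243
  (Y=0, W=2, X=2, V=4, Z=1, U=3) weight 1/243
  (Y=0, W=4, X=0, V=2, Z=0, U=2) weight 1/405
  (Y=0, W=4, X=0, V=2, Z=1, U=2) weight 2/405
  (Y=1, W=3, X=1, V=2, Z=0, U=4) weight 1/729
  … 9 more
Group by X:
  weight(X=0) = 1/45
  weight(X=1) = 1/81
  weight(X=2) = 2/81
Total weight = 1/45 + 1/81 + 2/81 = 8/135
P(X=0 | obs) = 1/45 / 8/135 = 3/8
P(X=1 | obs) = 1/81 / 8/135 = 5/24
P(X=2 | obs) = 2/81 / 8/135 = 5/12
argmax = 2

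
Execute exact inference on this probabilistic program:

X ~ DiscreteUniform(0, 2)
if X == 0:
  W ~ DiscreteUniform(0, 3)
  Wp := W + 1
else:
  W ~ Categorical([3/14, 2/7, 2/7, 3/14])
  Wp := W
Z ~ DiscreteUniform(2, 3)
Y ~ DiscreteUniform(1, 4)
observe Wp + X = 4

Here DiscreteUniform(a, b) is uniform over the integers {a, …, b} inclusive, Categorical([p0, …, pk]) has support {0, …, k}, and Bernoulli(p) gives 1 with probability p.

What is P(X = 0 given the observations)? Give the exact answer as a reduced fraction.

Enumerate traces; 24 have nonzero weight after conditioning:
  (X=0, W=3, Z=2, Y=1) weight 1/96
  (X=0, W=3, Z=2, Y=2) weight 1/96
  (X=0, W=3, Z=2, Y=3) weight 1/96
  (X=0, W=3, Z=2, Y=4) weight 1/96
  (X=0, W=3, Z=3, Y=1) weight 1/96
  (X=0, W=3, Z=3, Y=2) weight 1/96
  (X=0, W=3, Z=3, Y=3) weight 1/96
  (X=0, W=3, Z=3, Y=4) weight 1/96
  (X=1, W=3, Z=2, Y=1) weight 1/112
  (X=2, W=2, Z=2, Y=1) weight 1/84
  … 14 more
Group by X:
  weight(X=0) = 1/12
  weight(X=1) = 1/14
  weight(X=2) = 2/21
Total weight = 1/12 + 1/14 + 2/21 = 1/4
P(X=0 | obs) = 1/12 / 1/4 = 1/3
P(X=1 | obs) = 1/14 / 1/4 = 2/7
P(X=2 | obs) = 2/21 / 1/4 = 8/21

P(X = 0 | obs) = 1/3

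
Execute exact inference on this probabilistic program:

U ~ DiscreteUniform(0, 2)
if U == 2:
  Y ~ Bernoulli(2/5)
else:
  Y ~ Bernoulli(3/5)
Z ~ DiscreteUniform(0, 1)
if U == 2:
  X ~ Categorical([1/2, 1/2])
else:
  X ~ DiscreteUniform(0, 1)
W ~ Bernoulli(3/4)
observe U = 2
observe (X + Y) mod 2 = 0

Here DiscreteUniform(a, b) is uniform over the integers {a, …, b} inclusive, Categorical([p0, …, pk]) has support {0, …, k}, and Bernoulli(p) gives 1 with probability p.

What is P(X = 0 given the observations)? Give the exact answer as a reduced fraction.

Enumerate traces; 8 have nonzero weight after conditioning:
  (U=2, Y=0, Z=0, X=0, W=0) weight 1/80
  (U=2, Y=0, Z=0, X=0, W=1) weight 3/80
  (U=2, Y=0, Z=1, X=0, W=0) weight 1/80
  (U=2, Y=0, Z=1, X=0, W=1) weight 3/80
  (U=2, Y=1, Z=0, X=1, W=0) weight 1/120
  (U=2, Y=1, Z=0, X=1, W=1) weight 1/40
  (U=2, Y=1, Z=1, X=1, W=0) weight 1/120
  (U=2, Y=1, Z=1, X=1, W=1) weight 1/40
Group by X:
  weight(X=0) = 1/10
  weight(X=1) = 1/15
Total weight = 1/10 + 1/15 = 1/6
P(X=0 | obs) = 1/10 / 1/6 = 3/5
P(X=1 | obs) = 1/15 / 1/6 = 2/5

P(X = 0 | obs) = 3/5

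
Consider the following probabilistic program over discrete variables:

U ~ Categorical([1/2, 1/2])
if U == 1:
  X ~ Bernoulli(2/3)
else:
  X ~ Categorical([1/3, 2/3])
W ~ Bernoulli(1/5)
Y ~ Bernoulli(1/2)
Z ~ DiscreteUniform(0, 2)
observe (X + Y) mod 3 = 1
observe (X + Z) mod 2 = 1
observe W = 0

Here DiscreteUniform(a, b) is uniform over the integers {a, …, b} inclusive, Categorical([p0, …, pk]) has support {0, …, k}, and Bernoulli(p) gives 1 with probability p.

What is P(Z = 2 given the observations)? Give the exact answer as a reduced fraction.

Enumerate traces; 6 have nonzero weight after conditioning:
  (U=0, X=0, W=0, Y=1, Z=1) weight 1/45
  (U=0, X=1, W=0, Y=0, Z=0) weight 2/45
  (U=0, X=1, W=0, Y=0, Z=2) weight 2/45
  (U=1, X=0, W=0, Y=1, Z=1) weight 1/45
  (U=1, X=1, W=0, Y=0, Z=0) weight 2/45
  (U=1, X=1, W=0, Y=0, Z=2) weight 2/45
Group by Z:
  weight(Z=0) = 4/45
  weight(Z=1) = 2/45
  weight(Z=2) = 4/45
Total weight = 4/45 + 2/45 + 4/45 = 2/9
P(Z=0 | obs) = 4/45 / 2/9 = 2/5
P(Z=1 | obs) = 2/45 / 2/9 = 1/5
P(Z=2 | obs) = 4/45 / 2/9 = 2/5

P(Z = 2 | obs) = 2/5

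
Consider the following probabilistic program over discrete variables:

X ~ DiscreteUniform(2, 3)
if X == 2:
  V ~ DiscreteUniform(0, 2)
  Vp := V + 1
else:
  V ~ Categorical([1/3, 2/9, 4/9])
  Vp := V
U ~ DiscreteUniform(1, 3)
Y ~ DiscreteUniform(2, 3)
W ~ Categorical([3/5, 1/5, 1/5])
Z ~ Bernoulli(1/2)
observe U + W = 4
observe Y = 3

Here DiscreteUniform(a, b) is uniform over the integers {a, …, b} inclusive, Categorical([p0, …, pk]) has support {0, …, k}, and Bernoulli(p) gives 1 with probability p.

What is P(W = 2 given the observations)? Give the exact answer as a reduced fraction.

P(W = 2 | obs) = 1/2

Enumerate traces; 24 have nonzero weight after conditioning:
  (X=2, V=0, U=2, Y=3, W=2, Z=0) weight 1/360
  (X=2, V=0, U=2, Y=3, W=2, Z=1) weight 1/360
  (X=2, V=0, U=3, Y=3, W=1, Z=0) weight 1/360
  (X=2, V=0, U=3, Y=3, W=1, Z=1) weight 1/360
  (X=2, V=1, U=2, Y=3, W=2, Z=0) weight 1/360
  (X=2, V=1, U=2, Y=3, W=2, Z=1) weight 1/360
  (X=2, V=1, U=3, Y=3, W=1, Z=0) weight 1/360
  (X=2, V=1, U=3, Y=3, W=1, Z=1) weight 1/360
  … 16 more
Group by W:
  weight(W=1) = 1/30
  weight(W=2) = 1/30
Total weight = 1/30 + 1/30 = 1/15
P(W=1 | obs) = 1/30 / 1/15 = 1/2
P(W=2 | obs) = 1/30 / 1/15 = 1/2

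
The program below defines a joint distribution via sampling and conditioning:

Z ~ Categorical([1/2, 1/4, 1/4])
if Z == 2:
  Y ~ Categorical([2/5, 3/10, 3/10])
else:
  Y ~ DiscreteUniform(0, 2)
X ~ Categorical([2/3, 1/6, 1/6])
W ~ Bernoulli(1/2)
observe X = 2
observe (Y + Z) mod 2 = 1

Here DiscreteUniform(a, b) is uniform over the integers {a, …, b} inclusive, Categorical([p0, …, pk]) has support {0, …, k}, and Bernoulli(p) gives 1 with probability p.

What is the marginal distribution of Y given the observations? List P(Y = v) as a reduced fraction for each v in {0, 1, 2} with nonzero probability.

Enumerate traces; 8 have nonzero weight after conditioning:
  (Z=0, Y=1, X=2, W=0) weight 1/72
  (Z=0, Y=1, X=2, W=1) weight 1/72
  (Z=1, Y=0, X=2, W=0) weight 1/144
  (Z=1, Y=0, X=2, W=1) weight 1/144
  (Z=1, Y=2, X=2, W=0) weight 1/144
  (Z=1, Y=2, X=2, W=1) weight 1/144
  (Z=2, Y=1, X=2, W=0) weight 1/160
  (Z=2, Y=1, X=2, W=1) weight 1/160
Group by Y:
  weight(Y=0) = 1/72
  weight(Y=1) = 29/720
  weight(Y=2) = 1/72
Total weight = 1/72 + 29/720 + 1/72 = 49/720
P(Y=0 | obs) = 1/72 / 49/720 = 10/49
P(Y=1 | obs) = 29/720 / 49/720 = 29/49
P(Y=2 | obs) = 1/72 / 49/720 = 10/49

P(Y=0) = 10/49, P(Y=1) = 29/49, P(Y=2) = 10/49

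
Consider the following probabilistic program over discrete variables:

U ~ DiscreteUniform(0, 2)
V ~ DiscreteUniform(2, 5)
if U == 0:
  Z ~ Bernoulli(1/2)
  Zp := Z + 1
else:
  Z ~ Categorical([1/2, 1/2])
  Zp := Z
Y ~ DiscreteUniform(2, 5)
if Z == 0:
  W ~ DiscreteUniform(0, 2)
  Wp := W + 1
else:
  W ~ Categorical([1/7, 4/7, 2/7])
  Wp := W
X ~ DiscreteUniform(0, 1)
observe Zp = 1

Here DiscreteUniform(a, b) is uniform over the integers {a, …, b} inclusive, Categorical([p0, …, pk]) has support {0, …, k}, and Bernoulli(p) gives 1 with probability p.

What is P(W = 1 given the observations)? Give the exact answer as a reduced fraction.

Enumerate traces; 288 have nonzero weight after conditioning:
  (U=0, V=2, Z=0, Y=2, W=0, X=0) weight 1/576
  (U=0, V=2, Z=0, Y=2, W=0, X=1) weight 1/576
  (U=0, V=2, Z=0, Y=2, W=1, X=0) weight 1/576
  (U=0, V=2, Z=0, Y=2, W=1, X=1) weight 1/576
  (U=0, V=2, Z=0, Y=2, W=2, X=0) weight 1/576
  (U=0, V=2, Z=0, Y=2, W=2, X=1) weight 1/576
  (U=0, V=2, Z=0, Y=3, W=0, X=0) weight 1/576
  (U=0, V=2, Z=0, Y=3, W=0, X=1) weight 1/576
  … 280 more
Group by W:
  weight(W=0) = 13/126
  weight(W=1) = 31/126
  weight(W=2) = 19/126
Total weight = 13/126 + 31/126 + 19/126 = 1/2
P(W=0 | obs) = 13/126 / 1/2 = 13/63
P(W=1 | obs) = 31/126 / 1/2 = 31/63
P(W=2 | obs) = 19/126 / 1/2 = 19/63

P(W = 1 | obs) = 31/63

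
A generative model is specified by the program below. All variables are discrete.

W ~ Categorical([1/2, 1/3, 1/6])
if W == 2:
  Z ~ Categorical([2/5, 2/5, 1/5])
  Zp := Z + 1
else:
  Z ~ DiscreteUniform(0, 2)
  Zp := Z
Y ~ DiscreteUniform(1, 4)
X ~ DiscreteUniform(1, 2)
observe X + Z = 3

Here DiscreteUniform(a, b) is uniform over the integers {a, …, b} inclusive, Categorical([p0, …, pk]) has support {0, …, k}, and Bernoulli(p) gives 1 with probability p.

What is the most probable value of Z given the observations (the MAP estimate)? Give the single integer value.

argmax_v P(Z = v | obs) = 1

Enumerate traces; 24 have nonzero weight after conditioning:
  (W=0, Z=1, Y=1, X=2) weight 1/48
  (W=0, Z=1, Y=2, X=2) weight 1/48
  (W=0, Z=1, Y=3, X=2) weight 1/48
  (W=0, Z=1, Y=4, X=2) weight 1/48
  (W=0, Z=2, Y=1, X=1) weight 1/48
  (W=0, Z=2, Y=2, X=1) weight 1/48
  (W=0, Z=2, Y=3, X=1) weight 1/48
  (W=0, Z=2, Y=4, X=1) weight 1/48
  … 16 more
Group by Z:
  weight(Z=1) = 31/180
  weight(Z=2) = 7/45
Total weight = 31/180 + 7/45 = 59/180
P(Z=1 | obs) = 31/180 / 59/180 = 31/59
P(Z=2 | obs) = 7/45 / 59/180 = 28/59
argmax = 1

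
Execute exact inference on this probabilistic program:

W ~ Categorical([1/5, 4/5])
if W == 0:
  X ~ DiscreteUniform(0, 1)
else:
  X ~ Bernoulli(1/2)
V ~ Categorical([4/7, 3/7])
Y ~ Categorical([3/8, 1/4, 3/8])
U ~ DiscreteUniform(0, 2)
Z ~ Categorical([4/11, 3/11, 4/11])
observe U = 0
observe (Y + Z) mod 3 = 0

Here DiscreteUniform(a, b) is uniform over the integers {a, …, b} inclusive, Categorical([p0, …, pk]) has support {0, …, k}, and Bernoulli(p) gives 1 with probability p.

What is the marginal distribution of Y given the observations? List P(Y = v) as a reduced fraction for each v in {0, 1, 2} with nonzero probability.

Enumerate traces; 24 have nonzero weight after conditioning:
  (W=0, X=0, V=0, Y=0, U=0, Z=0) weight 1/385
  (W=0, X=0, V=0, Y=1, U=0, Z=2) weight 2/1155
  (W=0, X=0, V=0, Y=2, U=0, Z=1) weight 3/1540
  (W=0, X=0, V=1, Y=0, U=0, Z=0) weight 3/1540
  (W=0, X=0, V=1, Y=1, U=0, Z=2) weight 1/770
  (W=0, X=0, V=1, Y=2, U=0, Z=1) weight 9/6160
  (W=0, X=1, V=0, Y=0, U=0, Z=0) weight 1/385
  (W=0, X=1, V=0, Y=1, U=0, Z=2) weight 2/1155
  … 16 more
Group by Y:
  weight(Y=0) = 1/22
  weight(Y=1) = 1/33
  weight(Y=2) = 3/88
Total weight = 1/22 + 1/33 + 3/88 = 29/264
P(Y=0 | obs) = 1/22 / 29/264 = 12/29
P(Y=1 | obs) = 1/33 / 29/264 = 8/29
P(Y=2 | obs) = 3/88 / 29/264 = 9/29

P(Y=0) = 12/29, P(Y=1) = 8/29, P(Y=2) = 9/29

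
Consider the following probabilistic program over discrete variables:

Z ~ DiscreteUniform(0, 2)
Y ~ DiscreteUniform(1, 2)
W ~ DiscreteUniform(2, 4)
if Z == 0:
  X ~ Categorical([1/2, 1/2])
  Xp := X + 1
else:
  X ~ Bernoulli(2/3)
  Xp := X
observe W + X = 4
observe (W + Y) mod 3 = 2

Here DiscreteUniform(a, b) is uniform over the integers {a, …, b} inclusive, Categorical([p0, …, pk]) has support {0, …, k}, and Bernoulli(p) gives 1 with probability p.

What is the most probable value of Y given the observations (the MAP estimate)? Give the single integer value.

argmax_v P(Y = v | obs) = 2

Enumerate traces; 6 have nonzero weight after conditioning:
  (Z=0, Y=1, W=4, X=0) weight 1/36
  (Z=0, Y=2, W=3, X=1) weight 1/36
  (Z=1, Y=1, W=4, X=0) weight 1/54
  (Z=1, Y=2, W=3, X=1) weight 1/27
  (Z=2, Y=1, W=4, X=0) weight 1/54
  (Z=2, Y=2, W=3, X=1) weight 1/27
Group by Y:
  weight(Y=1) = 7/108
  weight(Y=2) = 11/108
Total weight = 7/108 + 11/108 = 1/6
P(Y=1 | obs) = 7/108 / 1/6 = 7/18
P(Y=2 | obs) = 11/108 / 1/6 = 11/18
argmax = 2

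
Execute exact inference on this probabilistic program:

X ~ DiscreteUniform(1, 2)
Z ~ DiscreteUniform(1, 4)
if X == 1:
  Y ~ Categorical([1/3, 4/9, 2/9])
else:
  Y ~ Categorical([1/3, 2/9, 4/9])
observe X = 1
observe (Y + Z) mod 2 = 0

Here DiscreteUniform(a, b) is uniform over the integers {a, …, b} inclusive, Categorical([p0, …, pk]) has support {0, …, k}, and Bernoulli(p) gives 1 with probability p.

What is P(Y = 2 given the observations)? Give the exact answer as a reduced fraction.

Enumerate traces; 6 have nonzero weight after conditioning:
  (X=1, Z=1, Y=1) weight 1/18
  (X=1, Z=2, Y=0) weight 1/24
  (X=1, Z=2, Y=2) weight 1/36
  (X=1, Z=3, Y=1) weight 1/18
  (X=1, Z=4, Y=0) weight 1/24
  (X=1, Z=4, Y=2) weight 1/36
Group by Y:
  weight(Y=0) = 1/12
  weight(Y=1) = 1/9
  weight(Y=2) = 1/18
Total weight = 1/12 + 1/9 + 1/18 = 1/4
P(Y=0 | obs) = 1/12 / 1/4 = 1/3
P(Y=1 | obs) = 1/9 / 1/4 = 4/9
P(Y=2 | obs) = 1/18 / 1/4 = 2/9

P(Y = 2 | obs) = 2/9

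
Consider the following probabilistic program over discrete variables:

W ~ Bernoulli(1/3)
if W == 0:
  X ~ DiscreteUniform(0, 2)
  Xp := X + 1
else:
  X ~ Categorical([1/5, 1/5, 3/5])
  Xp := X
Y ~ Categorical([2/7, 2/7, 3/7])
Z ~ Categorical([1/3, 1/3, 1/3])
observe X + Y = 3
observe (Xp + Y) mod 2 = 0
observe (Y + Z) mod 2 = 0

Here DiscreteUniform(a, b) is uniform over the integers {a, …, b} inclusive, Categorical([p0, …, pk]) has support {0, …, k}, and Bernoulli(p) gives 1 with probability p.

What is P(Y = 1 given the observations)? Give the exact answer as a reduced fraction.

Enumerate traces; 3 have nonzero weight after conditioning:
  (W=0, X=1, Y=2, Z=0) weight 2/63
  (W=0, X=1, Y=2, Z=2) weight 2/63
  (W=0, X=2, Y=1, Z=1) weight 4/189
Group by Y:
  weight(Y=1) = 4/189
  weight(Y=2) = 4/63
Total weight = 4/189 + 4/63 = 16/189
P(Y=1 | obs) = 4/189 / 16/189 = 1/4
P(Y=2 | obs) = 4/63 / 16/189 = 3/4

P(Y = 1 | obs) = 1/4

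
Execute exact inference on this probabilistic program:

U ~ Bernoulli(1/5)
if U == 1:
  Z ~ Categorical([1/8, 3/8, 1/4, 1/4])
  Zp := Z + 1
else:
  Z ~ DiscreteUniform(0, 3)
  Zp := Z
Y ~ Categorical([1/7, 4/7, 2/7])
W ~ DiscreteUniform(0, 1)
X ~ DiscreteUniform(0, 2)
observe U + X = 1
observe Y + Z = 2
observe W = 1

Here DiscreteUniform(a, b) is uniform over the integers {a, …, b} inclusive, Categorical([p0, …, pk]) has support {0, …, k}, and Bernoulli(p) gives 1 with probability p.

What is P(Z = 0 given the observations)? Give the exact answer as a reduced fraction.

P(Z = 0 | obs) = 1/4

Enumerate traces; 6 have nonzero weight after conditioning:
  (U=0, Z=0, Y=2, W=1, X=1) weight 1/105
  (U=0, Z=1, Y=1, W=1, X=1) weight 2/105
  (U=0, Z=2, Y=0, W=1, X=1) weight 1/210
  (U=1, Z=0, Y=2, W=1, X=0) weight 1/840
  (U=1, Z=1, Y=1, W=1, X=0) weight 1/140
  (U=1, Z=2, Y=0, W=1, X=0) weight 1/840
Group by Z:
  weight(Z=0) = 3/280
  weight(Z=1) = 11/420
  weight(Z=2) = 1/168
Total weight = 3/280 + 11/420 + 1/168 = 3/70
P(Z=0 | obs) = 3/280 / 3/70 = 1/4
P(Z=1 | obs) = 11/420 / 3/70 = 11/18
P(Z=2 | obs) = 1/168 / 3/70 = 5/36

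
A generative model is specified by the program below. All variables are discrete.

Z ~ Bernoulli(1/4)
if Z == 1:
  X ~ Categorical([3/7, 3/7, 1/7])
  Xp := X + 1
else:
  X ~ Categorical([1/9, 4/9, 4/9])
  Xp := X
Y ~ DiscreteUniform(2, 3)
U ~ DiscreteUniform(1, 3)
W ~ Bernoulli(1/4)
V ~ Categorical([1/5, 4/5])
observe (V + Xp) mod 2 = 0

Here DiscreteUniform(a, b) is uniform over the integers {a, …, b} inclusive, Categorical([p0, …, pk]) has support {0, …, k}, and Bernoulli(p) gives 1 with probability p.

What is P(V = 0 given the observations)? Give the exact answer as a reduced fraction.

Enumerate traces; 72 have nonzero weight after conditioning:
  (Z=0, X=0, Y=2, U=1, W=0, V=0) weight 1/480
  (Z=0, X=0, Y=2, U=1, W=1, V=0) weight 1/1440
  (Z=0, X=0, Y=2, U=2, W=0, V=0) weight 1/480
  (Z=0, X=0, Y=2, U=2, W=1, V=0) weight 1/1440
  (Z=0, X=0, Y=2, U=3, W=0, V=0) weight 1/480
  (Z=0, X=0, Y=2, U=3, W=1, V=0) weight 1/1440
  (Z=0, X=0, Y=3, U=1, W=0, V=0) weight 1/480
  (Z=0, X=0, Y=3, U=1, W=1, V=0) weight 1/1440
  (Z=0, X=1, Y=2, U=1, W=0, V=1) weight 1/30
  … 63 more
Group by V:
  weight(V=0) = 11/105
  weight(V=1) = 8/21
Total weight = 11/105 + 8/21 = 17/35
P(V=0 | obs) = 11/105 / 17/35 = 11/51
P(V=1 | obs) = 8/21 / 17/35 = 40/51

P(V = 0 | obs) = 11/51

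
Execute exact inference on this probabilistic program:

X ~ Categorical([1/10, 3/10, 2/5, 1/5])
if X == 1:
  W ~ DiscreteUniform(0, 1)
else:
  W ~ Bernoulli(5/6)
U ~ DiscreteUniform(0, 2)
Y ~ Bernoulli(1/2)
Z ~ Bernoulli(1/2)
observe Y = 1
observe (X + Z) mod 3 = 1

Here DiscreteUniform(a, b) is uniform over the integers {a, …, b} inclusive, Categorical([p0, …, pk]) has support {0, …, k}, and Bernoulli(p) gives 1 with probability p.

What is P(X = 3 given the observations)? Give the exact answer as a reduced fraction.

Enumerate traces; 18 have nonzero weight after conditioning:
  (X=0, W=0, U=0, Y=1, Z=1) weight 1/720
  (X=0, W=0, U=1, Y=1, Z=1) weight 1/720
  (X=0, W=0, U=2, Y=1, Z=1) weight 1/720
  (X=0, W=1, U=0, Y=1, Z=1) weight 1/144
  (X=0, W=1, U=1, Y=1, Z=1) weight 1/144
  (X=0, W=1, U=2, Y=1, Z=1) weight 1/144
  (X=1, W=0, U=0, Y=1, Z=0) weight 1/80
  (X=1, W=0, U=1, Y=1, Z=0) weight 1/80
  (X=3, W=0, U=0, Y=1, Z=1) weight 1/360
  … 9 more
Group by X:
  weight(X=0) = 1/40
  weight(X=1) = 3/40
  weight(X=3) = 1/20
Total weight = 1/40 + 3/40 + 1/20 = 3/20
P(X=0 | obs) = 1/40 / 3/20 = 1/6
P(X=1 | obs) = 3/40 / 3/20 = 1/2
P(X=3 | obs) = 1/20 / 3/20 = 1/3

P(X = 3 | obs) = 1/3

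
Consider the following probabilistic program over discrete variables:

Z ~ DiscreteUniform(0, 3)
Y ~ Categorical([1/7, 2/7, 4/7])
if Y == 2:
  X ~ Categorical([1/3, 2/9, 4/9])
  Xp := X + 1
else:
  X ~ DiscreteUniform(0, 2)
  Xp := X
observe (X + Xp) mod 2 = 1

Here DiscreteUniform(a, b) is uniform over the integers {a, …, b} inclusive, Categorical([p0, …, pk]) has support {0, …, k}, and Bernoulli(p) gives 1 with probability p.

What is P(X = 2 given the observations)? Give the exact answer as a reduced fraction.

Enumerate traces; 12 have nonzero weight after conditioning:
  (Z=0, Y=2, X=0) weight 1/21
  (Z=0, Y=2, X=1) weight 2/63
  (Z=0, Y=2, X=2) weight 4/63
  (Z=1, Y=2, X=0) weight 1/21
  (Z=1, Y=2, X=1) weight 2/63
  (Z=1, Y=2, X=2) weight 4/63
  (Z=2, Y=2, X=0) weight 1/21
  (Z=2, Y=2, X=1) weight 2/63
  … 4 more
Group by X:
  weight(X=0) = 4/21
  weight(X=1) = 8/63
  weight(X=2) = 16/63
Total weight = 4/21 + 8/63 + 16/63 = 4/7
P(X=0 | obs) = 4/21 / 4/7 = 1/3
P(X=1 | obs) = 8/63 / 4/7 = 2/9
P(X=2 | obs) = 16/63 / 4/7 = 4/9

P(X = 2 | obs) = 4/9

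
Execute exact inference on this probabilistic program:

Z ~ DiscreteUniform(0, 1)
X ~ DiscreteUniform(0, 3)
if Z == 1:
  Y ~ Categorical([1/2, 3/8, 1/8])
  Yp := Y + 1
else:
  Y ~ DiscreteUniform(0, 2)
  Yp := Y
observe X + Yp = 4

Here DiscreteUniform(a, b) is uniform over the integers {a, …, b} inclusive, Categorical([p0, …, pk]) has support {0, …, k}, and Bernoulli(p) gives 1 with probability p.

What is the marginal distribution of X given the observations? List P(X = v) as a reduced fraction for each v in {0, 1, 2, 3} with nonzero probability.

P(X=1) = 3/40, P(X=2) = 17/40, P(X=3) = 1/2

Enumerate traces; 5 have nonzero weight after conditioning:
  (Z=0, X=2, Y=2) weight 1/24
  (Z=0, X=3, Y=1) weight 1/24
  (Z=1, X=1, Y=2) weight 1/64
  (Z=1, X=2, Y=1) weight 3/64
  (Z=1, X=3, Y=0) weight 1/16
Group by X:
  weight(X=1) = 1/64
  weight(X=2) = 17/192
  weight(X=3) = 5/48
Total weight = 1/64 + 17/192 + 5/48 = 5/24
P(X=1 | obs) = 1/64 / 5/24 = 3/40
P(X=2 | obs) = 17/192 / 5/24 = 17/40
P(X=3 | obs) = 5/48 / 5/24 = 1/2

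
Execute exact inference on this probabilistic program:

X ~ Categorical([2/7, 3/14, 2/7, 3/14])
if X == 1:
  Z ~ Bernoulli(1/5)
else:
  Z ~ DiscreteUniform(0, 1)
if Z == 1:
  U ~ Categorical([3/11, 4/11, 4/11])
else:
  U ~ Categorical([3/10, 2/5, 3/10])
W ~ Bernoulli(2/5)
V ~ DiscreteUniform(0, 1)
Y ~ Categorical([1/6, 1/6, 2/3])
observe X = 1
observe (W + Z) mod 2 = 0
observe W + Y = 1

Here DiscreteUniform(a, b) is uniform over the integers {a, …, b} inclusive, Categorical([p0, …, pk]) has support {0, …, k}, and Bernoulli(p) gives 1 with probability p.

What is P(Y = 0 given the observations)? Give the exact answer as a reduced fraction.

P(Y = 0 | obs) = 1/7

Enumerate traces; 12 have nonzero weight after conditioning:
  (X=1, Z=0, U=0, W=0, V=0, Y=1) weight 9/3500
  (X=1, Z=0, U=0, W=0, V=1, Y=1) weight 9/3500
  (X=1, Z=0, U=1, W=0, V=0, Y=1) weight 3/875
  (X=1, Z=0, U=1, W=0, V=1, Y=1) weight 3/875
  (X=1, Z=0, U=2, W=0, V=0, Y=1) weight 9/3500
  (X=1, Z=0, U=2, W=0, V=1, Y=1) weight 9/3500
  (X=1, Z=1, U=0, W=1, V=0, Y=0) weight 3/7700
  (X=1, Z=1, U=0, W=1, V=1, Y=0) weight 3/7700
  … 4 more
Group by Y:
  weight(Y=0) = 1/350
  weight(Y=1) = 3/175
Total weight = 1/350 + 3/175 = 1/50
P(Y=0 | obs) = 1/350 / 1/50 = 1/7
P(Y=1 | obs) = 3/175 / 1/50 = 6/7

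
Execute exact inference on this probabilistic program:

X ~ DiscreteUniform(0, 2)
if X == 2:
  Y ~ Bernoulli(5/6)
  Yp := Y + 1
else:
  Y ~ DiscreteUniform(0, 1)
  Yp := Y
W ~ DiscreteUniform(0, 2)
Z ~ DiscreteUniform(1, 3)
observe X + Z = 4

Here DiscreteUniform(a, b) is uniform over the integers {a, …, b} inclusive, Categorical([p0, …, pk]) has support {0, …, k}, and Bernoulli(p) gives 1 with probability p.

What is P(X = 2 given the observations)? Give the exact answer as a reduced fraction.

Enumerate traces; 12 have nonzero weight after conditioning:
  (X=1, Y=0, W=0, Z=3) weight 1/54
  (X=1, Y=0, W=1, Z=3) weight 1/54
  (X=1, Y=0, W=2, Z=3) weight 1/54
  (X=1, Y=1, W=0, Z=3) weight 1/54
  (X=1, Y=1, W=1, Z=3) weight 1/54
  (X=1, Y=1, W=2, Z=3) weight 1/54
  (X=2, Y=0, W=0, Z=2) weight 1/162
  (X=2, Y=0, W=1, Z=2) weight 1/162
  … 4 more
Group by X:
  weight(X=1) = 1/9
  weight(X=2) = 1/9
Total weight = 1/9 + 1/9 = 2/9
P(X=1 | obs) = 1/9 / 2/9 = 1/2
P(X=2 | obs) = 1/9 / 2/9 = 1/2

P(X = 2 | obs) = 1/2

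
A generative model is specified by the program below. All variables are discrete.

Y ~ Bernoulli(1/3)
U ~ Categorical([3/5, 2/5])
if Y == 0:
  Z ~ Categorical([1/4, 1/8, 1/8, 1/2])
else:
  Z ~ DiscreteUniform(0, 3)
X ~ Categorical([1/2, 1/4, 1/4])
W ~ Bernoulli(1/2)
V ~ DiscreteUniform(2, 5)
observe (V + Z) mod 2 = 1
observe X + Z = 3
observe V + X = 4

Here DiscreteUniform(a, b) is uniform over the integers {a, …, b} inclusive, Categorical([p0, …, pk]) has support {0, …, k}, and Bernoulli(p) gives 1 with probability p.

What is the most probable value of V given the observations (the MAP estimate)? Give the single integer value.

Enumerate traces; 24 have nonzero weight after conditioning:
  (Y=0, U=0, Z=1, X=2, W=0, V=2) weight 1/640
  (Y=0, U=0, Z=1, X=2, W=1, V=2) weight 1/640
  (Y=0, U=0, Z=2, X=1, W=0, V=3) weight 1/640
  (Y=0, U=0, Z=2, X=1, W=1, V=3) weight 1/640
  (Y=0, U=0, Z=3, X=0, W=0, V=4) weight 1/80
  (Y=0, U=0, Z=3, X=0, W=1, V=4) weight 1/80
  (Y=0, U=1, Z=1, X=2, W=0, V=2) weight 1/960
  (Y=0, U=1, Z=1, X=2, W=1, V=2) weight 1/960
  … 16 more
Group by V:
  weight(V=2) = 1/96
  weight(V=3) = 1/96
  weight(V=4) = 5/96
Total weight = 1/96 + 1/96 + 5/96 = 7/96
P(V=2 | obs) = 1/96 / 7/96 = 1/7
P(V=3 | obs) = 1/96 / 7/96 = 1/7
P(V=4 | obs) = 5/96 / 7/96 = 5/7
argmax = 4

argmax_v P(V = v | obs) = 4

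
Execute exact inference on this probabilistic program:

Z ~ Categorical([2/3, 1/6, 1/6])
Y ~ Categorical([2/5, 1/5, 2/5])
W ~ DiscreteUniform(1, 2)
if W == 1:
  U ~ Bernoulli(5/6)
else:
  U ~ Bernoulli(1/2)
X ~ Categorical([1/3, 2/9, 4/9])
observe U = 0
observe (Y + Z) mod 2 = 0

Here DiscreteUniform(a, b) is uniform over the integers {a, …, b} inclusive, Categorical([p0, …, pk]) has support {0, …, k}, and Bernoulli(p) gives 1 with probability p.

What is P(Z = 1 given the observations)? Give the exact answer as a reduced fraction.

P(Z = 1 | obs) = 1/21

Enumerate traces; 30 have nonzero weight after conditioning:
  (Z=0, Y=0, W=1, U=0, X=0) weight 1/135
  (Z=0, Y=0, W=1, U=0, X=1) weight 2/405
  (Z=0, Y=0, W=1, U=0, X=2) weight 4/405
  (Z=0, Y=0, W=2, U=0, X=0) weight 1/45
  (Z=0, Y=0, W=2, U=0, X=1) weight 2/135
  (Z=0, Y=0, W=2, U=0, X=2) weight 4/135
  (Z=0, Y=2, W=1, U=0, X=0) weight 1/135
  (Z=0, Y=2, W=1, U=0, X=1) weight 2/405
  (Z=1, Y=1, W=1, U=0, X=0) weight 1/1080
  (Z=2, Y=0, W=1, U=0, X=0) weight 1/540
  … 20 more
Group by Z:
  weight(Z=0) = 8/45
  weight(Z=1) = 1/90
  weight(Z=2) = 2/45
Total weight = 8/45 + 1/90 + 2/45 = 7/30
P(Z=0 | obs) = 8/45 / 7/30 = 16/21
P(Z=1 | obs) = 1/90 / 7/30 = 1/21
P(Z=2 | obs) = 2/45 / 7/30 = 4/21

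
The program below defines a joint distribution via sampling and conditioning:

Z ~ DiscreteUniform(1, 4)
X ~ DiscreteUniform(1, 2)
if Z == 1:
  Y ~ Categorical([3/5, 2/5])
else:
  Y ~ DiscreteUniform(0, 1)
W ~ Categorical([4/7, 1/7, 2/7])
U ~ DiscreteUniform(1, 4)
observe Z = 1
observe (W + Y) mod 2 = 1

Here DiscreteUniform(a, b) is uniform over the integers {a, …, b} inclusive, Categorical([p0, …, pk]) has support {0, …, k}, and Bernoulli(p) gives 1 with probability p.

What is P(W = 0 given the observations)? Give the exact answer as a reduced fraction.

P(W = 0 | obs) = 8/15

Enumerate traces; 24 have nonzero weight after conditioning:
  (Z=1, X=1, Y=0, W=1, U=1) weight 3/1120
  (Z=1, X=1, Y=0, W=1, U=2) weight 3/1120
  (Z=1, X=1, Y=0, W=1, U=3) weight 3/1120
  (Z=1, X=1, Y=0, W=1, U=4) weight 3/1120
  (Z=1, X=1, Y=1, W=0, U=1) weight 1/140
  (Z=1, X=1, Y=1, W=0, U=2) weight 1/140
  (Z=1, X=1, Y=1, W=0, U=3) weight 1/140
  (Z=1, X=1, Y=1, W=0, U=4) weight 1/140
  (Z=1, X=1, Y=1, W=2, U=1) weight 1/280
  … 15 more
Group by W:
  weight(W=0) = 2/35
  weight(W=1) = 3/140
  weight(W=2) = 1/35
Total weight = 2/35 + 3/140 + 1/35 = 3/28
P(W=0 | obs) = 2/35 / 3/28 = 8/15
P(W=1 | obs) = 3/140 / 3/28 = 1/5
P(W=2 | obs) = 1/35 / 3/28 = 4/15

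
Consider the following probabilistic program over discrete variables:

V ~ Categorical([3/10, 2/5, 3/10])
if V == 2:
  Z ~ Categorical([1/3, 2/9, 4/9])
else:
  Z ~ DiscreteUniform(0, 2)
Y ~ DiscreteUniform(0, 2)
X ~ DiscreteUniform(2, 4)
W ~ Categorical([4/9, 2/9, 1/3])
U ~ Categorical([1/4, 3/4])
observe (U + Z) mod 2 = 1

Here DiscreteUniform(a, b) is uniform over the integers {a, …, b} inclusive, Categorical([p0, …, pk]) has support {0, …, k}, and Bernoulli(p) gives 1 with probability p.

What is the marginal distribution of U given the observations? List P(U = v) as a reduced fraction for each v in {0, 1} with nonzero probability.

Enumerate traces; 243 have nonzero weight after conditioning:
  (V=0, Z=0, Y=0, X=2, W=0, U=1) weight 1/270
  (V=0, Z=0, Y=0, X=2, W=1, U=1) weight 1/540
  (V=0, Z=0, Y=0, X=2, W=2, U=1) weight 1/360
  (V=0, Z=0, Y=0, X=3, W=0, U=1) weight 1/270
  (V=0, Z=0, Y=0, X=3, W=1, U=1) weight 1/540
  (V=0, Z=0, Y=0, X=3, W=2, U=1) weight 1/360
  (V=0, Z=0, Y=0, X=4, W=0, U=1) weight 1/270
  (V=0, Z=0, Y=0, X=4, W=1, U=1) weight 1/540
  (V=0, Z=1, Y=0, X=2, W=0, U=0) weight 1/810
  … 234 more
Group by U:
  weight(U=0) = 3/40
  weight(U=1) = 21/40
Total weight = 3/40 + 21/40 = 3/5
P(U=0 | obs) = 3/40 / 3/5 = 1/8
P(U=1 | obs) = 21/40 / 3/5 = 7/8

P(U=0) = 1/8, P(U=1) = 7/8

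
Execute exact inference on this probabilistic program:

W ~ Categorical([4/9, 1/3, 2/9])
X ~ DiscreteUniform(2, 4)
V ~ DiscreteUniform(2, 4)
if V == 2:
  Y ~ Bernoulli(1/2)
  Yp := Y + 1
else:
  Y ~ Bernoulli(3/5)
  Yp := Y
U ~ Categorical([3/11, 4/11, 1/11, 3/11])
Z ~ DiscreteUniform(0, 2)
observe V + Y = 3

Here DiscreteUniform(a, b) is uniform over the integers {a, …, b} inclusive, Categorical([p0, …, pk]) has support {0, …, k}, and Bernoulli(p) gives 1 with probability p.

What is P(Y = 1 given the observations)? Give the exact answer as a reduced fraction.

Enumerate traces; 216 have nonzero weight after conditioning:
  (W=0, X=2, V=2, Y=1, U=0, Z=0) weight 2/891
  (W=0, X=2, V=2, Y=1, U=0, Z=1) weight 2/891
  (W=0, X=2, V=2, Y=1, U=0, Z=2) weight 2/891
  (W=0, X=2, V=2, Y=1, U=1, Z=0) weight 8/2673
  (W=0, X=2, V=2, Y=1, U=1, Z=1) weight 8/2673
  (W=0, X=2, V=2, Y=1, U=1, Z=2) weight 8/2673
  (W=0, X=2, V=2, Y=1, U=2, Z=0) weight 2/2673
  (W=0, X=2, V=2, Y=1, U=2, Z=1) weight 2/2673
  (W=0, X=2, V=3, Y=0, U=0, Z=0) weight 8/4455
  … 207 more
Group by Y:
  weight(Y=0) = 2/15
  weight(Y=1) = 1/6
Total weight = 2/15 + 1/6 = 3/10
P(Y=0 | obs) = 2/15 / 3/10 = 4/9
P(Y=1 | obs) = 1/6 / 3/10 = 5/9

P(Y = 1 | obs) = 5/9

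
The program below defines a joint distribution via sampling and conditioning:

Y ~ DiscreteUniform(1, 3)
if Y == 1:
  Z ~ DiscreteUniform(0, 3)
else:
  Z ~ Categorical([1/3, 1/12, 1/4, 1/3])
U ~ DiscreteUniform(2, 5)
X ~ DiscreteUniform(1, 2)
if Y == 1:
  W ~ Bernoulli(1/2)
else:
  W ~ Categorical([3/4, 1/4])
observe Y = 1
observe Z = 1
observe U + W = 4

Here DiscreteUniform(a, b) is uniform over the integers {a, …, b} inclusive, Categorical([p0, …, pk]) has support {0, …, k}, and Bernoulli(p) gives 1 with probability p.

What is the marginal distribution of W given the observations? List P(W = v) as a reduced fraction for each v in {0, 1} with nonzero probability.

Enumerate traces; 4 have nonzero weight after conditioning:
  (Y=1, Z=1, U=3, X=1, W=1) weight 1/192
  (Y=1, Z=1, U=3, X=2, W=1) weight 1/192
  (Y=1, Z=1, U=4, X=1, W=0) weight 1/192
  (Y=1, Z=1, U=4, X=2, W=0) weight 1/192
Group by W:
  weight(W=0) = 1/96
  weight(W=1) = 1/96
Total weight = 1/96 + 1/96 = 1/48
P(W=0 | obs) = 1/96 / 1/48 = 1/2
P(W=1 | obs) = 1/96 / 1/48 = 1/2

P(W=0) = 1/2, P(W=1) = 1/2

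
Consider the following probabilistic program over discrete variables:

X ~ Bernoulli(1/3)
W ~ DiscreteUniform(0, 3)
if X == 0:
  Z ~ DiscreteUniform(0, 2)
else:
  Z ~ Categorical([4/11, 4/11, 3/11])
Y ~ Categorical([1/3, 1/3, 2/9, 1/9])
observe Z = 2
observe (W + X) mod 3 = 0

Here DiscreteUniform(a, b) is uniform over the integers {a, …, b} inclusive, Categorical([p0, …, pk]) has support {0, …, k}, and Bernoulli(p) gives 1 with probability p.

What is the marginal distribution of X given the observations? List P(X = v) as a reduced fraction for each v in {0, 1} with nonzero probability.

P(X=0) = 44/53, P(X=1) = 9/53

Enumerate traces; 12 have nonzero weight after conditioning:
  (X=0, W=0, Z=2, Y=0) weight 1/54
  (X=0, W=0, Z=2, Y=1) weight 1/54
  (X=0, W=0, Z=2, Y=2) weight 1/81
  (X=0, W=0, Z=2, Y=3) weight 1/162
  (X=0, W=3, Z=2, Y=0) weight 1/54
  (X=0, W=3, Z=2, Y=1) weight 1/54
  (X=0, W=3, Z=2, Y=2) weight 1/81
  (X=0, W=3, Z=2, Y=3) weight 1/162
  (X=1, W=2, Z=2, Y=0) weight 1/132
  … 3 more
Group by X:
  weight(X=0) = 1/9
  weight(X=1) = 1/44
Total weight = 1/9 + 1/44 = 53/396
P(X=0 | obs) = 1/9 / 53/396 = 44/53
P(X=1 | obs) = 1/44 / 53/396 = 9/53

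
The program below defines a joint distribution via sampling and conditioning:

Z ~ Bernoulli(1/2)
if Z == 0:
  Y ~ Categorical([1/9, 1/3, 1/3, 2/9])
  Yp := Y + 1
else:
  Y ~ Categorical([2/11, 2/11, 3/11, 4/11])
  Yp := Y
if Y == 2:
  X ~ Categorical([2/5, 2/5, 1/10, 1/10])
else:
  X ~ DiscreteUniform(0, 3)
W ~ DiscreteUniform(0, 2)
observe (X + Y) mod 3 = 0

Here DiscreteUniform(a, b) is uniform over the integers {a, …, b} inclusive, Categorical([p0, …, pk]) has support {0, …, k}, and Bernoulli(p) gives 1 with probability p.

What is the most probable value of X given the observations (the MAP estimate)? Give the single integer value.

Enumerate traces; 36 have nonzero weight after conditioning:
  (Z=0, Y=0, X=0, W=0) weight 1/216
  (Z=0, Y=0, X=0, W=1) weight 1/216
  (Z=0, Y=0, X=0, W=2) weight 1/216
  (Z=0, Y=0, X=3, W=0) weight 1/216
  (Z=0, Y=0, X=3, W=1) weight 1/216
  (Z=0, Y=0, X=3, W=2) weight 1/216
  (Z=0, Y=1, X=2, W=0) weight 1/72
  (Z=0, Y=1, X=2, W=1) weight 1/72
  (Z=0, Y=2, X=1, W=0) weight 1/45
  … 27 more
Group by X:
  weight(X=0) = 29/264
  weight(X=1) = 4/33
  weight(X=2) = 17/264
  weight(X=3) = 29/264
Total weight = 29/264 + 4/33 + 17/264 + 29/264 = 107/264
P(X=0 | obs) = 29/264 / 107/264 = 29/107
P(X=1 | obs) = 4/33 / 107/264 = 32/107
P(X=2 | obs) = 17/264 / 107/264 = 17/107
P(X=3 | obs) = 29/264 / 107/264 = 29/107
argmax = 1

argmax_v P(X = v | obs) = 1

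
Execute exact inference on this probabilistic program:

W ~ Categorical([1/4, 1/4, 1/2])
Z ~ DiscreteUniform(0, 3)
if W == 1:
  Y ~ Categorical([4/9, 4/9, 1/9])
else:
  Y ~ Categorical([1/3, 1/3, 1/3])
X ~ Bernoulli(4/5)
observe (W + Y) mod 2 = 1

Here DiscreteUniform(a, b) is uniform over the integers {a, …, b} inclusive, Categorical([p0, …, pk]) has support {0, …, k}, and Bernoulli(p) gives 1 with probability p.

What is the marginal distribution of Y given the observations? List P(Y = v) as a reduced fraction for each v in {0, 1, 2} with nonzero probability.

Enumerate traces; 32 have nonzero weight after conditioning:
  (W=0, Z=0, Y=1, X=0) weight 1/240
  (W=0, Z=0, Y=1, X=1) weight 1/60
  (W=0, Z=1, Y=1, X=0) weight 1/240
  (W=0, Z=1, Y=1, X=1) weight 1/60
  (W=0, Z=2, Y=1, X=0) weight 1/240
  (W=0, Z=2, Y=1, X=1) weight 1/60
  (W=0, Z=3, Y=1, X=0) weight 1/240
  (W=0, Z=3, Y=1, X=1) weight 1/60
  (W=1, Z=0, Y=0, X=0) weight 1/180
  (W=1, Z=0, Y=2, X=0) weight 1/720
  … 22 more
Group by Y:
  weight(Y=0) = 1/9
  weight(Y=1) = 1/4
  weight(Y=2) = 1/36
Total weight = 1/9 + 1/4 + 1/36 = 7/18
P(Y=0 | obs) = 1/9 / 7/18 = 2/7
P(Y=1 | obs) = 1/4 / 7/18 = 9/14
P(Y=2 | obs) = 1/36 / 7/18 = 1/14

P(Y=0) = 2/7, P(Y=1) = 9/14, P(Y=2) = 1/14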